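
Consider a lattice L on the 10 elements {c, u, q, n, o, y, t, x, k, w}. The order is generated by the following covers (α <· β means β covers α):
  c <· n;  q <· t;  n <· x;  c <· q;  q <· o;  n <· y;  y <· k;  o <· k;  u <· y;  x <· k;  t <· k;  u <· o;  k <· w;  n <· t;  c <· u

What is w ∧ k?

k

Common lower bounds of {w, k}: c, k, n, o, q, t, u, x, y.
The greatest among these is k.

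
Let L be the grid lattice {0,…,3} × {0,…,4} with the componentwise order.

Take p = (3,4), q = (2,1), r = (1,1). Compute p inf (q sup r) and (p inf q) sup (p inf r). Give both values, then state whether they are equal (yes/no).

q sup r = (2,1), so p inf (q sup r) = (3,4) inf (2,1) = (2,1).
p inf q = (2,1) and p inf r = (1,1), so (p inf q) sup (p inf r) = (2,1) sup (1,1) = (2,1).
Equal: yes.

(2,1); (2,1); yes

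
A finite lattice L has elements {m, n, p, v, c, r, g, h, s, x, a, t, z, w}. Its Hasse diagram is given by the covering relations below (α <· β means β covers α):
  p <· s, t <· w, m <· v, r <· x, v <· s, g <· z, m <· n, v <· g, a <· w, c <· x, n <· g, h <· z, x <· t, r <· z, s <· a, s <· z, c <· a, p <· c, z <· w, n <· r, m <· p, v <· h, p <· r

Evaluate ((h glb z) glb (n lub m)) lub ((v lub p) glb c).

h ∧ z = h
n ∨ m = n
h ∧ n = m
v ∨ p = s
s ∧ c = p
m ∨ p = p

p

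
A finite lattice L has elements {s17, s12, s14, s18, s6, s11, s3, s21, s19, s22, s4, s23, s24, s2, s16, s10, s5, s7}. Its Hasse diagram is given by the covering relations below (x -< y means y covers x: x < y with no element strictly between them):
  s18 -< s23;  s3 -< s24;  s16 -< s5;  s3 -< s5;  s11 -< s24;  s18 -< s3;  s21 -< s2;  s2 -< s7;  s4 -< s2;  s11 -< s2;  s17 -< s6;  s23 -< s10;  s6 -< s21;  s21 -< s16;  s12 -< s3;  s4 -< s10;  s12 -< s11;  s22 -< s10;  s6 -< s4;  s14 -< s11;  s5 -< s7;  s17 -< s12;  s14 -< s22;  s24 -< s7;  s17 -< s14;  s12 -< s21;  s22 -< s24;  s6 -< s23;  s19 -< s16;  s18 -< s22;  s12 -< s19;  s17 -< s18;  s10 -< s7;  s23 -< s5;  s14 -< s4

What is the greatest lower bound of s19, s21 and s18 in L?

s17

Common lower bounds of {s19, s21, s18}: s17.
The greatest among these is s17.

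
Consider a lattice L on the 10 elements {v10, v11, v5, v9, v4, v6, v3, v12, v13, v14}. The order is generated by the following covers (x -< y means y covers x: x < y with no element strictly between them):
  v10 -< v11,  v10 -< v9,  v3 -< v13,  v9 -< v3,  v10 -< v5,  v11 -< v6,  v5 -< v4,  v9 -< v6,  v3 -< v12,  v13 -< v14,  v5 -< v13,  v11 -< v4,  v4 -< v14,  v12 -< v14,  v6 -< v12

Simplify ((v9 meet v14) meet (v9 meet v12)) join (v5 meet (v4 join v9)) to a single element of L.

v13

v9 ∧ v14 = v9
v9 ∧ v12 = v9
v9 ∧ v9 = v9
v4 ∨ v9 = v14
v5 ∧ v14 = v5
v9 ∨ v5 = v13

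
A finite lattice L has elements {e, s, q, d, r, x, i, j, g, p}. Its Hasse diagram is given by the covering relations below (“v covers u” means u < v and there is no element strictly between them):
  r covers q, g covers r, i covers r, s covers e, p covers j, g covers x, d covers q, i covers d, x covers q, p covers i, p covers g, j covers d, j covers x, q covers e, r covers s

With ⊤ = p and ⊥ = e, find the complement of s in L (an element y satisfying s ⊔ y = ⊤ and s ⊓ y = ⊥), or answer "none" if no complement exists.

Need y with s ∨ y = p and s ∧ y = e.
Checking each element gives: j.

j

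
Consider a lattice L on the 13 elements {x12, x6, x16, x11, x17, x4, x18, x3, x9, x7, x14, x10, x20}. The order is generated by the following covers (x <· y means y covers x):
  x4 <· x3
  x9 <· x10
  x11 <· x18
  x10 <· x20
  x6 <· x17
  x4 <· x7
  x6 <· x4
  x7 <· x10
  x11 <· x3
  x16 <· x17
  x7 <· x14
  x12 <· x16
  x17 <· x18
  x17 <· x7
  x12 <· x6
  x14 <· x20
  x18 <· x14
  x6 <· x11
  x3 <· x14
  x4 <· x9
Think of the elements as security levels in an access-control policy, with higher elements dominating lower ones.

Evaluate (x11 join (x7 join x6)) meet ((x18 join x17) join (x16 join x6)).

x18

x7 ∨ x6 = x7
x11 ∨ x7 = x14
x18 ∨ x17 = x18
x16 ∨ x6 = x17
x18 ∨ x17 = x18
x14 ∧ x18 = x18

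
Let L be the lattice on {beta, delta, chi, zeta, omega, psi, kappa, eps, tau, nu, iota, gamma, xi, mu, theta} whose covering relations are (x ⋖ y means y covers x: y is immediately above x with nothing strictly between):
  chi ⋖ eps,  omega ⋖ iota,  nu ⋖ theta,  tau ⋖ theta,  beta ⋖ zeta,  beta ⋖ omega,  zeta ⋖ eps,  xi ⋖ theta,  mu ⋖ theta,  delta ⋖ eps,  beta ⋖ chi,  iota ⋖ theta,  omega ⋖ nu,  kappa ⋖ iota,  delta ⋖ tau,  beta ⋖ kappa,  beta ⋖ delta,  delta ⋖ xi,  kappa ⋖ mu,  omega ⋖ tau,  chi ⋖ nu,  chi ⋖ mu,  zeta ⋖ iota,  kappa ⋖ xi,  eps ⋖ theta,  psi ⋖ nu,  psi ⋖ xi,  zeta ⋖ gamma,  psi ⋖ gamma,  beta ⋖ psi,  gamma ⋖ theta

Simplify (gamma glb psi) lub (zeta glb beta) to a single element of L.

psi

gamma ∧ psi = psi
zeta ∧ beta = beta
psi ∨ beta = psi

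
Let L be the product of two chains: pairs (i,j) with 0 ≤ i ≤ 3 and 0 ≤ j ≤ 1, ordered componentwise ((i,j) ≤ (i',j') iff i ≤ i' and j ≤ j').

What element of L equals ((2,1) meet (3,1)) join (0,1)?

(2,1)

(2,1) ∧ (3,1) = (2,1)
(2,1) ∨ (0,1) = (2,1)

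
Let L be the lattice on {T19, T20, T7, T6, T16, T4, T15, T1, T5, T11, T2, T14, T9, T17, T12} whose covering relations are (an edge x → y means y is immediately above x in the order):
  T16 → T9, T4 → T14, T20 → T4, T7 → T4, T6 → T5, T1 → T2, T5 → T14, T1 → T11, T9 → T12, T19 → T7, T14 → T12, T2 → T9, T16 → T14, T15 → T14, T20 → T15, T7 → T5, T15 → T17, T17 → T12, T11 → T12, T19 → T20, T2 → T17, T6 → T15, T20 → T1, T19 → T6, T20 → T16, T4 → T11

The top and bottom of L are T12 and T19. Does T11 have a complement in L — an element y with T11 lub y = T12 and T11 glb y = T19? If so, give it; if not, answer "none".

Need y with T11 ∨ y = T12 and T11 ∧ y = T19.
Checking each element gives: T6.

T6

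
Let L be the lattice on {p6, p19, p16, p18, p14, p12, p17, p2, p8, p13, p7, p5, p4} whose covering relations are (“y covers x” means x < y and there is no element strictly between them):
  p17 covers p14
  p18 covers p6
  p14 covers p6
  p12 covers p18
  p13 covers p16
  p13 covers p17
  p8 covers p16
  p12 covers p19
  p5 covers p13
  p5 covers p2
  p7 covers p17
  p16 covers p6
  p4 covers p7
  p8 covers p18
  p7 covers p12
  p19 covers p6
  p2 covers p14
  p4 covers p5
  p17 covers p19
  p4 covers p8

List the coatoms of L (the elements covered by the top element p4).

The coatoms are exactly the elements covered by p4: p5, p7, p8.

p5, p7, p8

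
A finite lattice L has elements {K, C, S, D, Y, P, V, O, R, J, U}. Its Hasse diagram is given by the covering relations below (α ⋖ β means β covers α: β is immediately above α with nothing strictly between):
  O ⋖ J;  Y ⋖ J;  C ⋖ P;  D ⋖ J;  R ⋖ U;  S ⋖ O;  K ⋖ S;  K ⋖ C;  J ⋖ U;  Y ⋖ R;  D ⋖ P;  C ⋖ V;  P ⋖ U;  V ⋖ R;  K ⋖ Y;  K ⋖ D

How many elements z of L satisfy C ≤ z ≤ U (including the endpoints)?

The interval [C, U] = {C, P, R, U, V}, which has 5 elements.

5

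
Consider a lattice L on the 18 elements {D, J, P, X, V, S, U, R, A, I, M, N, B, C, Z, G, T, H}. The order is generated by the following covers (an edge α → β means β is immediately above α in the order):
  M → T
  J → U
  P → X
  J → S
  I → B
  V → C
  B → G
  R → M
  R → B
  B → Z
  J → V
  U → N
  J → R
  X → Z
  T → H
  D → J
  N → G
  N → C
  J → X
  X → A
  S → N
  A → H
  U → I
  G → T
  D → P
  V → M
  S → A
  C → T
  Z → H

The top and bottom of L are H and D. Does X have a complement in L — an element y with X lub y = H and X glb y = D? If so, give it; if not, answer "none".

For every candidate y, either X ∨ y ≠ H or X ∧ y ≠ D; no complement exists.

none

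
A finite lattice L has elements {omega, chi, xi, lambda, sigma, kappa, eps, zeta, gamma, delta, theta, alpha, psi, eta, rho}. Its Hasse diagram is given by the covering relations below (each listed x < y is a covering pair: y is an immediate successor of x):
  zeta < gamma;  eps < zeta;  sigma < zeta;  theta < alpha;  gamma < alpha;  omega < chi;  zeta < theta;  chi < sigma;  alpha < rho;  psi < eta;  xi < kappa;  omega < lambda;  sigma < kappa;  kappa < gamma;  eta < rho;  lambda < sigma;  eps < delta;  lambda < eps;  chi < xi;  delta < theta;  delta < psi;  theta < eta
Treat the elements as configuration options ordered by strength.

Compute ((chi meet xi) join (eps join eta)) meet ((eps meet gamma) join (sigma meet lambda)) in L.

eps

chi ∧ xi = chi
eps ∨ eta = eta
chi ∨ eta = eta
eps ∧ gamma = eps
sigma ∧ lambda = lambda
eps ∨ lambda = eps
eta ∧ eps = eps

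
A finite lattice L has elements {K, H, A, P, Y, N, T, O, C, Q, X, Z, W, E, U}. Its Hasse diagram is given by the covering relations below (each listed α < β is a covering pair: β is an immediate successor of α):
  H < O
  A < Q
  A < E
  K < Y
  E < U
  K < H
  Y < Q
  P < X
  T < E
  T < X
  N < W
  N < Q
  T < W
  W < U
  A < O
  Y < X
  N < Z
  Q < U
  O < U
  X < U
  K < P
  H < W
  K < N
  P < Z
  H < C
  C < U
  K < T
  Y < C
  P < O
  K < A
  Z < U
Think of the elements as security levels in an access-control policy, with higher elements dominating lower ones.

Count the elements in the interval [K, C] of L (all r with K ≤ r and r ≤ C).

The interval [K, C] = {C, H, K, Y}, which has 4 elements.

4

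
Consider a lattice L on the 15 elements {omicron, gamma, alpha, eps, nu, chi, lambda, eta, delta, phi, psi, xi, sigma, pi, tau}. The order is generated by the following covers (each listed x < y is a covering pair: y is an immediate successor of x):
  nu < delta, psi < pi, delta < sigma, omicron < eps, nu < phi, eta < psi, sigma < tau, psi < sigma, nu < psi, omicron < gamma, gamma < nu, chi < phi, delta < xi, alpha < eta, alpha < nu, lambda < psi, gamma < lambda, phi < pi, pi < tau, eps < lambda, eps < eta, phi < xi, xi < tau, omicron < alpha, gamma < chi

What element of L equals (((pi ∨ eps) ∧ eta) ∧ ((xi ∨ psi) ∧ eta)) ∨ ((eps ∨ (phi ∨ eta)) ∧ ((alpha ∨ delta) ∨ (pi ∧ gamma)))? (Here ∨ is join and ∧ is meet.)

psi

pi ∨ eps = pi
pi ∧ eta = eta
xi ∨ psi = tau
tau ∧ eta = eta
eta ∧ eta = eta
phi ∨ eta = pi
eps ∨ pi = pi
alpha ∨ delta = delta
pi ∧ gamma = gamma
delta ∨ gamma = delta
pi ∧ delta = nu
eta ∨ nu = psi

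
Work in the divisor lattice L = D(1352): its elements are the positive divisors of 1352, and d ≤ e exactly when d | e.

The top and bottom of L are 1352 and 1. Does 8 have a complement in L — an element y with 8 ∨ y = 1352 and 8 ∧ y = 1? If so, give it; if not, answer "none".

Need y with 8 ∨ y = 1352 and 8 ∧ y = 1.
Checking each element gives: 169.

169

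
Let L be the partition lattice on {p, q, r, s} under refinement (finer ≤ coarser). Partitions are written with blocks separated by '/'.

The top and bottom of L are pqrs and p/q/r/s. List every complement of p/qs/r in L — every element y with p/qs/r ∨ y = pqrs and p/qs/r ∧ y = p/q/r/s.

Need y with p/qs/r ∨ y = pqrs and p/qs/r ∧ y = p/q/r/s.
Checking each element gives: pq/rs, pqr/s, prs/q, ps/qr.

pq/rs, pqr/s, prs/q, ps/qr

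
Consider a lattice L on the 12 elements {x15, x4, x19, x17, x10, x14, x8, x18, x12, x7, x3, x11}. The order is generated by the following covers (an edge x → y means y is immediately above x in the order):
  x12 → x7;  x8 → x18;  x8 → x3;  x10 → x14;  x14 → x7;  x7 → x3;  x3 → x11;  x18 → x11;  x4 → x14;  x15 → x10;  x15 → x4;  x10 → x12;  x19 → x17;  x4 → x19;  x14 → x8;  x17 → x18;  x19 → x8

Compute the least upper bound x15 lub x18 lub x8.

Common upper bounds of {x15, x18, x8}: x11, x18.
The least among these is x18.

x18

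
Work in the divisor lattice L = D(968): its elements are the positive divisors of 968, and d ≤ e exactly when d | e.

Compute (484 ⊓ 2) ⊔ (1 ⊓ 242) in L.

484 ∧ 2 = 2
1 ∧ 242 = 1
2 ∨ 1 = 2

2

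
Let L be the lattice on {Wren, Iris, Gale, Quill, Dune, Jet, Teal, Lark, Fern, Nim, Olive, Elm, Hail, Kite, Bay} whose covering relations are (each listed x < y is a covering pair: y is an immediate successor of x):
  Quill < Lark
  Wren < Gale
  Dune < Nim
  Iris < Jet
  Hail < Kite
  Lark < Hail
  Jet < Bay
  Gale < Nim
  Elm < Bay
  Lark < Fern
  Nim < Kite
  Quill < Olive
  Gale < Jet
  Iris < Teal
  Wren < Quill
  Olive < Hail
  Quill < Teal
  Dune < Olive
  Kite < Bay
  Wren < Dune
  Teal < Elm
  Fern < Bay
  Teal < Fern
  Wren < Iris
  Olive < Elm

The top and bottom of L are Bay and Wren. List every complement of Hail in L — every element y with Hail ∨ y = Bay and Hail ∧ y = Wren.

Iris, Jet

Need y with Hail ∨ y = Bay and Hail ∧ y = Wren.
Checking each element gives: Iris, Jet.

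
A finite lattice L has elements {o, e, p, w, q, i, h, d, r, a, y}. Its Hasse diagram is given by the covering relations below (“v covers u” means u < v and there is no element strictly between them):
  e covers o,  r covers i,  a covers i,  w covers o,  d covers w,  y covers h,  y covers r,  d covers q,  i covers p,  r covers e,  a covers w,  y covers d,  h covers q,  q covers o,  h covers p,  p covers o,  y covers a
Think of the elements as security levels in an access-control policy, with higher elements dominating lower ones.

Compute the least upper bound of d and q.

Common upper bounds of {d, q}: d, y.
The least among these is d.

d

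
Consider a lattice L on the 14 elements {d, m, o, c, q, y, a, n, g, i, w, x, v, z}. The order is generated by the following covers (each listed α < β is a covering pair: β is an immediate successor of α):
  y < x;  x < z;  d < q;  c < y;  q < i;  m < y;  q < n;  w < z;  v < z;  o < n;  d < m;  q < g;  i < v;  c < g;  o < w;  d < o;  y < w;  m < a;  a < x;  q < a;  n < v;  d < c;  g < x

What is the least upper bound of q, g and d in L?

g

Common upper bounds of {q, g, d}: g, x, z.
The least among these is g.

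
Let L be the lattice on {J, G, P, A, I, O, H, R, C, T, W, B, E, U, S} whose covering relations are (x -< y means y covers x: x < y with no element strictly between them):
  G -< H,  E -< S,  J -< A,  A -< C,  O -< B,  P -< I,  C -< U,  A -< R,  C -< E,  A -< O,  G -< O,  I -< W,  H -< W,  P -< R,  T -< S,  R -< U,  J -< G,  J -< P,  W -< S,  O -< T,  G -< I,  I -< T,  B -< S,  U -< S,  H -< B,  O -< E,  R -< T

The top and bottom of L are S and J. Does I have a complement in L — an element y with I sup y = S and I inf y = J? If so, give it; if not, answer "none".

Need y with I ∨ y = S and I ∧ y = J.
Checking each element gives: C.

C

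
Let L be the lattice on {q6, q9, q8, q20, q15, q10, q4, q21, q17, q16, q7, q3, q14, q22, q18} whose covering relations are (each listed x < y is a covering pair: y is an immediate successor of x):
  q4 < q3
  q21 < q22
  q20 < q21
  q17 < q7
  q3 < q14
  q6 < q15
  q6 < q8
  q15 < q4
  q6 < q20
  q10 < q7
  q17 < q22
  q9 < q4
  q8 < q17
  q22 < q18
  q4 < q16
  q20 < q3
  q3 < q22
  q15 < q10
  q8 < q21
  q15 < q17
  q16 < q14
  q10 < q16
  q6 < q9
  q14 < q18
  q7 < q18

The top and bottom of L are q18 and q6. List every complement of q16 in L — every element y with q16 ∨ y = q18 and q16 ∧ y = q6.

q21, q8

Need y with q16 ∨ y = q18 and q16 ∧ y = q6.
Checking each element gives: q21, q8.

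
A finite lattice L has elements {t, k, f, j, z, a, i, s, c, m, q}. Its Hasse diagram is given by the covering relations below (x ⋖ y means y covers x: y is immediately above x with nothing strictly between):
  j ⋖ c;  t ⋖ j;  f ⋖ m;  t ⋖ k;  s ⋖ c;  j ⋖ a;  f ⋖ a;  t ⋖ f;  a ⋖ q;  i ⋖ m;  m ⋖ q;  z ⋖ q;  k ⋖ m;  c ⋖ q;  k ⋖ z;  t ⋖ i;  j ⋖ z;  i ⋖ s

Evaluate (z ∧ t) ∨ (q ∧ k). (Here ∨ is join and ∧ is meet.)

z ∧ t = t
q ∧ k = k
t ∨ k = k

k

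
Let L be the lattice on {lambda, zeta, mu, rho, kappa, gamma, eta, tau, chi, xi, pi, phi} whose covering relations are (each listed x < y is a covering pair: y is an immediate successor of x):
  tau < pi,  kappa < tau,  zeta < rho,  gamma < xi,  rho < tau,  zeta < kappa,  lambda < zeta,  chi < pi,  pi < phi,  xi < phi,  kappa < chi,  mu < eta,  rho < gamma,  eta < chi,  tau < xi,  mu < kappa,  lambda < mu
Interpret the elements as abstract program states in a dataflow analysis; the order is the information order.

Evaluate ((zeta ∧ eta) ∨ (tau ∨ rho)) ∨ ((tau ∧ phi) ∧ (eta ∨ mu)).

zeta ∧ eta = lambda
tau ∨ rho = tau
lambda ∨ tau = tau
tau ∧ phi = tau
eta ∨ mu = eta
tau ∧ eta = mu
tau ∨ mu = tau

tau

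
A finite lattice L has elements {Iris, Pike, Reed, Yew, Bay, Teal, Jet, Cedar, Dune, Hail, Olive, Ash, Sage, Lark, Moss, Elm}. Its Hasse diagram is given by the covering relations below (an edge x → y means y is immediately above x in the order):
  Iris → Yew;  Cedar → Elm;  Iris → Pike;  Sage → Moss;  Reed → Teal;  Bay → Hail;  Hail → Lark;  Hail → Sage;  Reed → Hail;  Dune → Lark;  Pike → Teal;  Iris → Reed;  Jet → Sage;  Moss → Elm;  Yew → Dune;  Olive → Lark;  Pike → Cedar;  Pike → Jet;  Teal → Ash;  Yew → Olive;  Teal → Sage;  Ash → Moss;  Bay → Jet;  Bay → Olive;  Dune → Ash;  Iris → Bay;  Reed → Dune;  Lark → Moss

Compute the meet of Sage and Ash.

Teal

Common lower bounds of {Sage, Ash}: Iris, Pike, Reed, Teal.
The greatest among these is Teal.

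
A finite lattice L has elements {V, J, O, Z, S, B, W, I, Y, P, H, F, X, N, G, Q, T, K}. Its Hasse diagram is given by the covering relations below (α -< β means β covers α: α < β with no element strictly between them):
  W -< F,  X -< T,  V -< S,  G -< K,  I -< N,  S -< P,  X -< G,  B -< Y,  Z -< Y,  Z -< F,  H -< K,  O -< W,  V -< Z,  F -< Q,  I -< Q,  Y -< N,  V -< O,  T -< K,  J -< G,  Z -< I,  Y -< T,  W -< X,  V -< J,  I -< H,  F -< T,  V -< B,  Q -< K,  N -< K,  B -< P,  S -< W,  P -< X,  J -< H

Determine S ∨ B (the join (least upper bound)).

Common upper bounds of {S, B}: G, K, P, T, X.
The least among these is P.

P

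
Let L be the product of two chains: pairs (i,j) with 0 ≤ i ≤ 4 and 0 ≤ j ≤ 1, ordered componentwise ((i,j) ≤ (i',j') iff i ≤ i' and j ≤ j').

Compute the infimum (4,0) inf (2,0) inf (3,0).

(2,0)

In a product of chains, the meet is componentwise min, giving (2,0).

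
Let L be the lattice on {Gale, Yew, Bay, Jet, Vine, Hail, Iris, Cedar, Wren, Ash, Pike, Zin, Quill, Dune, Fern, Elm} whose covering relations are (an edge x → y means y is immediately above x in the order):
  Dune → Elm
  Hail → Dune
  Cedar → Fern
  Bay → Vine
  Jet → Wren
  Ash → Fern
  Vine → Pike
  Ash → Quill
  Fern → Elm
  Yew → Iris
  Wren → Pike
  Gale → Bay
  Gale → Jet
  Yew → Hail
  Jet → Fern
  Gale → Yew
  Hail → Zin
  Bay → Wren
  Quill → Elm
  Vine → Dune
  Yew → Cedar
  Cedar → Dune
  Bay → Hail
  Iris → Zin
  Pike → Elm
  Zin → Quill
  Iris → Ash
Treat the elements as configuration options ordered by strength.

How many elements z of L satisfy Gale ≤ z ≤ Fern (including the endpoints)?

7

The interval [Gale, Fern] = {Ash, Cedar, Fern, Gale, Iris, Jet, Yew}, which has 7 elements.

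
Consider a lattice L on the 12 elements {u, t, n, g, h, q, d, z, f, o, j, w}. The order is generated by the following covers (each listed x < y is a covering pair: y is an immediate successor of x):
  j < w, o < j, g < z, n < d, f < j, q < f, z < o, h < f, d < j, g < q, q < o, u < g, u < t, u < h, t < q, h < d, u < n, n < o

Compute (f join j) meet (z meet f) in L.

g

f ∨ j = j
z ∧ f = g
j ∧ g = g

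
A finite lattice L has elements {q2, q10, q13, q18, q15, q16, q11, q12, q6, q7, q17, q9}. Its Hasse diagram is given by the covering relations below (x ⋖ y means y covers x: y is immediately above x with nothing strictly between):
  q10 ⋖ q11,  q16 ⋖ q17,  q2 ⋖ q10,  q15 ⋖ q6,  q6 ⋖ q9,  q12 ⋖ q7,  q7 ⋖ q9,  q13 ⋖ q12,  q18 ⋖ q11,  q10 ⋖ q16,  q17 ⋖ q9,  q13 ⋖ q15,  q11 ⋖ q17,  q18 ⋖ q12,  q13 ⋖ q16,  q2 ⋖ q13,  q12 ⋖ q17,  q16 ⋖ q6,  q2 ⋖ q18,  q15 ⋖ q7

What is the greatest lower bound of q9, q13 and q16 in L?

Common lower bounds of {q9, q13, q16}: q13, q2.
The greatest among these is q13.

q13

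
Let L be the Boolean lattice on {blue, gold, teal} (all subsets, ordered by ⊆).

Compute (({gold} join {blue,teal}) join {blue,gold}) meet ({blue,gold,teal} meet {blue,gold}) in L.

{gold} ∨ {blue,teal} = {blue,gold,teal}
{blue,gold,teal} ∨ {blue,gold} = {blue,gold,teal}
{blue,gold,teal} ∧ {blue,gold} = {blue,gold}
{blue,gold,teal} ∧ {blue,gold} = {blue,gold}

{blue,gold}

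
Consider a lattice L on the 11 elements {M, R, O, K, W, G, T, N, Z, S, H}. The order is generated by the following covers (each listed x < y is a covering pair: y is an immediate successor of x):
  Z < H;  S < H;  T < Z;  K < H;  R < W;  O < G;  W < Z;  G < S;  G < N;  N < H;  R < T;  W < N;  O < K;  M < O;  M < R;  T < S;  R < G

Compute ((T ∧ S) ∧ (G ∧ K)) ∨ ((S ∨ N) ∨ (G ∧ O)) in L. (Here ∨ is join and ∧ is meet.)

H

T ∧ S = T
G ∧ K = O
T ∧ O = M
S ∨ N = H
G ∧ O = O
H ∨ O = H
M ∨ H = H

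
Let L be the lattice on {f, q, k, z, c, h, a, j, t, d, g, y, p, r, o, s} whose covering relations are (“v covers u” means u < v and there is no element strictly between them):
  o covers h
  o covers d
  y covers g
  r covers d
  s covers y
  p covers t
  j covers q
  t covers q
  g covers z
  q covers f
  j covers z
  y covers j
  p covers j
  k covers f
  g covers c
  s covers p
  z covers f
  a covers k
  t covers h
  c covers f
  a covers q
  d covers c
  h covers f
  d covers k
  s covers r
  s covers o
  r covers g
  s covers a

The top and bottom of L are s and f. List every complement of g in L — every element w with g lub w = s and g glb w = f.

Need w with g ∨ w = s and g ∧ w = f.
Checking each element gives: a, h, t.

a, h, t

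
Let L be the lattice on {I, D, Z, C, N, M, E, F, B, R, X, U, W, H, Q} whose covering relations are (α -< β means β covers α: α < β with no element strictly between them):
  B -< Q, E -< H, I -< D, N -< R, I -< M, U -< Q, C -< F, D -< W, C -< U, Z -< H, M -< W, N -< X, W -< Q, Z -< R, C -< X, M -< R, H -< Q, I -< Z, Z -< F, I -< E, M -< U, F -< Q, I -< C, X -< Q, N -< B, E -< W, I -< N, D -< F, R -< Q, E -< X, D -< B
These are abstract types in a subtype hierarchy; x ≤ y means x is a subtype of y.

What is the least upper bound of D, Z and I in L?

Common upper bounds of {D, Z, I}: F, Q.
The least among these is F.

F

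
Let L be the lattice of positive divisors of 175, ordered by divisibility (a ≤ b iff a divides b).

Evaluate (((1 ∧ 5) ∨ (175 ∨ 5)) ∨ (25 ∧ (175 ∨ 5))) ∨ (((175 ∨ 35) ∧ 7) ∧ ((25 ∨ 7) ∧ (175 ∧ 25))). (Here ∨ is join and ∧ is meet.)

1 ∧ 5 = 1
175 ∨ 5 = 175
1 ∨ 175 = 175
175 ∨ 5 = 175
25 ∧ 175 = 25
175 ∨ 25 = 175
175 ∨ 35 = 175
175 ∧ 7 = 7
25 ∨ 7 = 175
175 ∧ 25 = 25
175 ∧ 25 = 25
7 ∧ 25 = 1
175 ∨ 1 = 175

175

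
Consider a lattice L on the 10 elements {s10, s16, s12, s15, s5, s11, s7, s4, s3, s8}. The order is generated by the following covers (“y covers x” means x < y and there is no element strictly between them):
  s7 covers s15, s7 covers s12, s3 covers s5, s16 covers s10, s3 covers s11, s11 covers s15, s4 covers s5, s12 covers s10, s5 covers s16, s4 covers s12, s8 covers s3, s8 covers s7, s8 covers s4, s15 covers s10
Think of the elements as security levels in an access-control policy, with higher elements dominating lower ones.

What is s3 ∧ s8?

s3

Common lower bounds of {s3, s8}: s10, s11, s15, s16, s3, s5.
The greatest among these is s3.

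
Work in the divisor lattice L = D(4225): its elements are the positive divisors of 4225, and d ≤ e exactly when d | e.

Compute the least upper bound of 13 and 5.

65

In the divisibility order, the join is the least common multiple: lcm(13, 5) = 65.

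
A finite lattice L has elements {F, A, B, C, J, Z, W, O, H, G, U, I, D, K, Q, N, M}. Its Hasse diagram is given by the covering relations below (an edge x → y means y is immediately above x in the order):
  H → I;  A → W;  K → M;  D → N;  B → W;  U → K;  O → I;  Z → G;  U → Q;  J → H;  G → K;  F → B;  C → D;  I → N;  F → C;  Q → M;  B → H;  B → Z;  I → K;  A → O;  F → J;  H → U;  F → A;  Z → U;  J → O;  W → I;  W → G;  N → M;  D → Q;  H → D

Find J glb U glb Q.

J

Common lower bounds of {J, U, Q}: F, J.
The greatest among these is J.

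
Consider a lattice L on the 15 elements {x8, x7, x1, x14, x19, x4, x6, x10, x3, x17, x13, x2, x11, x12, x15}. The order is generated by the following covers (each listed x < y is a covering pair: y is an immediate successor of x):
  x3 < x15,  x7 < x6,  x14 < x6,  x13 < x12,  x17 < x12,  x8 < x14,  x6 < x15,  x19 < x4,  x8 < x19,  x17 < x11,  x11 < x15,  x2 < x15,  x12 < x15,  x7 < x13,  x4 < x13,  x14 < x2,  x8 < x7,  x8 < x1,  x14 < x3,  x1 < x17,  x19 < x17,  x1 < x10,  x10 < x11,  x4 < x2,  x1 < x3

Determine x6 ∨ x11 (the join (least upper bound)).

Common upper bounds of {x6, x11}: x15.
The least among these is x15.

x15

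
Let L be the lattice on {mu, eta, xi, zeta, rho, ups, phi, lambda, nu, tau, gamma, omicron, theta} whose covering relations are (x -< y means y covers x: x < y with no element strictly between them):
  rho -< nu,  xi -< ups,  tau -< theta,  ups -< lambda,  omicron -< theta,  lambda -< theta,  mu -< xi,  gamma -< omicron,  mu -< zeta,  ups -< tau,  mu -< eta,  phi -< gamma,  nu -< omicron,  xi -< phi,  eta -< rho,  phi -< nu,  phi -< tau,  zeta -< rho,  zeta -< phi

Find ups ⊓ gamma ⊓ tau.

Common lower bounds of {ups, gamma, tau}: mu, xi.
The greatest among these is xi.

xi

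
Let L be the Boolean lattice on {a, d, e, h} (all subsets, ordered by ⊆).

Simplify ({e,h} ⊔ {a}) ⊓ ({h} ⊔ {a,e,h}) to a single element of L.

{e,h} ∨ {a} = {a,e,h}
{h} ∨ {a,e,h} = {a,e,h}
{a,e,h} ∧ {a,e,h} = {a,e,h}

{a,e,h}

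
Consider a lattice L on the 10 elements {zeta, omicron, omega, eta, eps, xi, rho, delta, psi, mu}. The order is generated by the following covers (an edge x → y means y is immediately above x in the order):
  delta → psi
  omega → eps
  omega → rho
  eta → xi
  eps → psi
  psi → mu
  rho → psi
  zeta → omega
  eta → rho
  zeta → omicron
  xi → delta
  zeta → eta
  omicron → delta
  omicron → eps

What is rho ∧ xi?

eta

Common lower bounds of {rho, xi}: eta, zeta.
The greatest among these is eta.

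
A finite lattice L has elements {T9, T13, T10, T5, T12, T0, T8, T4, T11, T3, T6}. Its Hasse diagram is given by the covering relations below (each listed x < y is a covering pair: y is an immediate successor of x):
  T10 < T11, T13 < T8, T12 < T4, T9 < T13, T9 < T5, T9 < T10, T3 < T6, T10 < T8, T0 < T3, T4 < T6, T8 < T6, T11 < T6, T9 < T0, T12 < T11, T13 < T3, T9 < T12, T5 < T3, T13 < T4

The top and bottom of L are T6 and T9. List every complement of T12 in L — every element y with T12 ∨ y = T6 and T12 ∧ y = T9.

T0, T3, T5, T8

Need y with T12 ∨ y = T6 and T12 ∧ y = T9.
Checking each element gives: T0, T3, T5, T8.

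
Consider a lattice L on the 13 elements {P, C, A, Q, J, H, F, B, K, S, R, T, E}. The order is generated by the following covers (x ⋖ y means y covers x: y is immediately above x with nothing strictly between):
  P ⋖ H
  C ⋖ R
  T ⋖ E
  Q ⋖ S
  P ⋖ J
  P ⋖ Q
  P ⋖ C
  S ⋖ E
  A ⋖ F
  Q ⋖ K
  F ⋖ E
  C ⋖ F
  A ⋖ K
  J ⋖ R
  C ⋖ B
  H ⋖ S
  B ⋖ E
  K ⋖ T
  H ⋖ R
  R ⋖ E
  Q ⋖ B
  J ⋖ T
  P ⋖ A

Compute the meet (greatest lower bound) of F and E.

F

Common lower bounds of {F, E}: A, C, F, P.
The greatest among these is F.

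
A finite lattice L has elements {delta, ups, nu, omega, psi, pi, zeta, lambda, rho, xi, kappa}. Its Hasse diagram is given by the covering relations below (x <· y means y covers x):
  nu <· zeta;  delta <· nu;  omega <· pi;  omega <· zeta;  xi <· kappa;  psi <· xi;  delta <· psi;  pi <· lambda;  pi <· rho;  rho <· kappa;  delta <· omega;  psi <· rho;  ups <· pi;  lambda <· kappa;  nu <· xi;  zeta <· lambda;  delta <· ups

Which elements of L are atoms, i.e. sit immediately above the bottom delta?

nu, omega, psi, ups

The atoms are exactly the elements that cover delta: nu, omega, psi, ups.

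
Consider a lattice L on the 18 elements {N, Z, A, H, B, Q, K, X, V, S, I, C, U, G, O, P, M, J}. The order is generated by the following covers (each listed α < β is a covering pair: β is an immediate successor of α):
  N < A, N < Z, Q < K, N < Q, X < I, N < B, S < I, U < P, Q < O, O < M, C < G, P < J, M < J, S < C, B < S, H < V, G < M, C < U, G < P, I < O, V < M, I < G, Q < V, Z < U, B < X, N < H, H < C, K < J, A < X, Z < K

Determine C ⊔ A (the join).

Common upper bounds of {C, A}: G, J, M, P.
The least among these is G.

G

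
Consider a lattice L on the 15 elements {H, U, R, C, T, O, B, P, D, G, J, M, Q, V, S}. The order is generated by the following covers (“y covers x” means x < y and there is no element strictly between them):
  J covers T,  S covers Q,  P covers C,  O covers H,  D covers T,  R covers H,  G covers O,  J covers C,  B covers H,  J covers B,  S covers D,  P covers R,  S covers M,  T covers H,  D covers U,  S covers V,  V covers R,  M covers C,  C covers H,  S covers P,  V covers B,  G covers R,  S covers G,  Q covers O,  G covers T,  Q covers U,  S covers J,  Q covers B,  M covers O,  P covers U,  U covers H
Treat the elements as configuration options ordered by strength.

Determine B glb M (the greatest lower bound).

H

Common lower bounds of {B, M}: H.
The greatest among these is H.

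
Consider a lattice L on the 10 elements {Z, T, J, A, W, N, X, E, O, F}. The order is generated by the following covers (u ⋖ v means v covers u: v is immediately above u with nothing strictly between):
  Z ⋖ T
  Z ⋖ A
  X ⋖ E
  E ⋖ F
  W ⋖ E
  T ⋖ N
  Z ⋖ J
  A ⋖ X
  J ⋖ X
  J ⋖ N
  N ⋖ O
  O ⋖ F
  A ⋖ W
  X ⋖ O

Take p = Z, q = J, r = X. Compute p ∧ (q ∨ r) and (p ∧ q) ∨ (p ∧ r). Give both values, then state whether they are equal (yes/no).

q ∨ r = X, so p ∧ (q ∨ r) = Z ∧ X = Z.
p ∧ q = Z and p ∧ r = Z, so (p ∧ q) ∨ (p ∧ r) = Z ∨ Z = Z.
Equal: yes.

Z; Z; yes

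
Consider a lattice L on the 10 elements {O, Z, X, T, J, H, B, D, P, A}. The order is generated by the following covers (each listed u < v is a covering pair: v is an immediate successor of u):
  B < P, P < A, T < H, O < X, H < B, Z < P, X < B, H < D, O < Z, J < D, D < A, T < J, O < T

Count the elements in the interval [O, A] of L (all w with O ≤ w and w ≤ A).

The interval [O, A] = {A, B, D, H, J, O, P, T, X, Z}, which has 10 elements.

10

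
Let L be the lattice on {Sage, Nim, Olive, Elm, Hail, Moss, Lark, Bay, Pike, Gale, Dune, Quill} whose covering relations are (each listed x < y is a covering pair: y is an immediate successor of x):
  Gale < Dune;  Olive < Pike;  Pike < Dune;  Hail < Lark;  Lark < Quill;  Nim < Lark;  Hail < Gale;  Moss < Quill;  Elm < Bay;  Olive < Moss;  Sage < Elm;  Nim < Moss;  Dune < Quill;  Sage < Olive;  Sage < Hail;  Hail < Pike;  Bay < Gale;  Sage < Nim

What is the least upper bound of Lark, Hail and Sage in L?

Lark

Common upper bounds of {Lark, Hail, Sage}: Lark, Quill.
The least among these is Lark.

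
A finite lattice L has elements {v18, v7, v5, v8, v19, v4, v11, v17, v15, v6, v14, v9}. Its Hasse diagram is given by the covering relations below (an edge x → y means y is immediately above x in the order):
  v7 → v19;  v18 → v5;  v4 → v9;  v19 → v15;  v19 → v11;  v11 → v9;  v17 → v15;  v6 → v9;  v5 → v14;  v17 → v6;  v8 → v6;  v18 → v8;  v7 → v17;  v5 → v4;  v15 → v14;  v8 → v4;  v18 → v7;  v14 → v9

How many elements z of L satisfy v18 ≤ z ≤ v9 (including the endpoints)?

12

The interval [v18, v9] = {v11, v14, v15, v17, v18, v19, v4, v5, v6, v7, v8, v9}, which has 12 elements.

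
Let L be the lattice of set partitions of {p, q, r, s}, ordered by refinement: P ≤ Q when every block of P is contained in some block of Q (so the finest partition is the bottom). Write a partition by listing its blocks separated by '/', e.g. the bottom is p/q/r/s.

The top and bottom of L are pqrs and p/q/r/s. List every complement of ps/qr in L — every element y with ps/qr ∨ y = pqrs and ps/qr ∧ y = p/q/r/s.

Need y with ps/qr ∨ y = pqrs and ps/qr ∧ y = p/q/r/s.
Checking each element gives: p/q/rs, p/qs/r, pq/r/s, pq/rs, pr/q/s, pr/qs.

p/q/rs, p/qs/r, pq/r/s, pq/rs, pr/q/s, pr/qs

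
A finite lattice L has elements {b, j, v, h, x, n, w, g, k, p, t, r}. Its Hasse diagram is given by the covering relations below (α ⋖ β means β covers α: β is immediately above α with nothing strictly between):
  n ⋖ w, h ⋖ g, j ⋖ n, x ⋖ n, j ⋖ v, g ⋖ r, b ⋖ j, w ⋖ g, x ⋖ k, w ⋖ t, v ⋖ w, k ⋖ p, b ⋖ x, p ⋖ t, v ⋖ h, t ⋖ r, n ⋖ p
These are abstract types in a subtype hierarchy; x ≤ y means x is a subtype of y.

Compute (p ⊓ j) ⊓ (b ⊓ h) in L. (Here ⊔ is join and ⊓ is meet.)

b

p ∧ j = j
b ∧ h = b
j ∧ b = b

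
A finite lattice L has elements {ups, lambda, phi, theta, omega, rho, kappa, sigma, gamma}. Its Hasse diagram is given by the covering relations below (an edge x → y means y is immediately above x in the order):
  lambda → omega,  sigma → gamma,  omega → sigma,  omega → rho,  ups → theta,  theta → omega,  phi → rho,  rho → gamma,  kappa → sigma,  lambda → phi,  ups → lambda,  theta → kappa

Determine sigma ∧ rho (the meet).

omega

Common lower bounds of {sigma, rho}: lambda, omega, theta, ups.
The greatest among these is omega.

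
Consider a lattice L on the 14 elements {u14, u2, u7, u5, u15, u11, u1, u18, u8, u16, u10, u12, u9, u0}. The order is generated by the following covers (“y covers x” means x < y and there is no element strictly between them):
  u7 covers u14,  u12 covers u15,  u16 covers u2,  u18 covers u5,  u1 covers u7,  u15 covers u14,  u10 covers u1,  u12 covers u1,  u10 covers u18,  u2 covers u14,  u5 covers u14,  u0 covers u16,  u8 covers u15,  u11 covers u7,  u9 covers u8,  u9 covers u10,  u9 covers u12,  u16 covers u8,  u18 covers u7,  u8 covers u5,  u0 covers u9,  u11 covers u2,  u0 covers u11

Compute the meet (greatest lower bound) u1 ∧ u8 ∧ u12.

Common lower bounds of {u1, u8, u12}: u14.
The greatest among these is u14.

u14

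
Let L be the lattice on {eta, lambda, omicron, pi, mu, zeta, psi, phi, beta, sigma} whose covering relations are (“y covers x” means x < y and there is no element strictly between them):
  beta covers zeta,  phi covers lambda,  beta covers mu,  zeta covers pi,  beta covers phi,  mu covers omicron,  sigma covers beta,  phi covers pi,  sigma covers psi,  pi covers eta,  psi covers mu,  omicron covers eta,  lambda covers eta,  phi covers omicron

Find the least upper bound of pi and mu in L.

Common upper bounds of {pi, mu}: beta, sigma.
The least among these is beta.

beta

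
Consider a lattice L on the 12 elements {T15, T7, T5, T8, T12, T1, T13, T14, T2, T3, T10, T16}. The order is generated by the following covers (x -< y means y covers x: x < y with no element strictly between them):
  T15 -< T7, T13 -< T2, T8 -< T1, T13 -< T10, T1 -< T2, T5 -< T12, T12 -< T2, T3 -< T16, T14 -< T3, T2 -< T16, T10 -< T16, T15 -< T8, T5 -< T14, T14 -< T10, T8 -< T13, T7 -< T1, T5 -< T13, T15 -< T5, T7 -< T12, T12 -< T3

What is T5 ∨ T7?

Common upper bounds of {T5, T7}: T12, T16, T2, T3.
The least among these is T12.

T12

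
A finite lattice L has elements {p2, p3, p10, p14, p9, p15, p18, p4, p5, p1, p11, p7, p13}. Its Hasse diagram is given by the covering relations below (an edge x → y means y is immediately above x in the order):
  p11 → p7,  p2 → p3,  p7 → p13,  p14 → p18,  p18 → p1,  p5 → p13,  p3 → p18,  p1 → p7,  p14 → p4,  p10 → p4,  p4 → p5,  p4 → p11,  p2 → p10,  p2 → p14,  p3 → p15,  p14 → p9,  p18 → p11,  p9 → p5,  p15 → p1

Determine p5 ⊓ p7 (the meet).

p4

Common lower bounds of {p5, p7}: p10, p14, p2, p4.
The greatest among these is p4.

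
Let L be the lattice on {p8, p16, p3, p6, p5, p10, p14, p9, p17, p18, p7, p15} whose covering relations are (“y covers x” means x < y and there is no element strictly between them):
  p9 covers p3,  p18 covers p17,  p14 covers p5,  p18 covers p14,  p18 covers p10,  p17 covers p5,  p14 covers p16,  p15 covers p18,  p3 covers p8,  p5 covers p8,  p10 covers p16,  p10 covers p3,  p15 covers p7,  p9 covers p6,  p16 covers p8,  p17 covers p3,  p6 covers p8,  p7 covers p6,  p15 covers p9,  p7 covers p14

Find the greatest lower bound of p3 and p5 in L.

Common lower bounds of {p3, p5}: p8.
The greatest among these is p8.

p8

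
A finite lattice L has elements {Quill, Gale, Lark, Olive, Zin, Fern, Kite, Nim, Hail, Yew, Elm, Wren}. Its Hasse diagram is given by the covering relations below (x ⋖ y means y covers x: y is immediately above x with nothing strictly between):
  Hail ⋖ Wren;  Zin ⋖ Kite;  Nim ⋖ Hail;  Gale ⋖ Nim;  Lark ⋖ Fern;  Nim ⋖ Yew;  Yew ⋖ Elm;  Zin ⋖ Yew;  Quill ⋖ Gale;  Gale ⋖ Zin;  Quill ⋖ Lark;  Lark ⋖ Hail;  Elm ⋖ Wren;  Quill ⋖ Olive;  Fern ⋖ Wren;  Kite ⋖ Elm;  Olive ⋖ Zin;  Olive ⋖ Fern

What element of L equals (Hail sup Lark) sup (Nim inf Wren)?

Hail ∨ Lark = Hail
Nim ∧ Wren = Nim
Hail ∨ Nim = Hail

Hail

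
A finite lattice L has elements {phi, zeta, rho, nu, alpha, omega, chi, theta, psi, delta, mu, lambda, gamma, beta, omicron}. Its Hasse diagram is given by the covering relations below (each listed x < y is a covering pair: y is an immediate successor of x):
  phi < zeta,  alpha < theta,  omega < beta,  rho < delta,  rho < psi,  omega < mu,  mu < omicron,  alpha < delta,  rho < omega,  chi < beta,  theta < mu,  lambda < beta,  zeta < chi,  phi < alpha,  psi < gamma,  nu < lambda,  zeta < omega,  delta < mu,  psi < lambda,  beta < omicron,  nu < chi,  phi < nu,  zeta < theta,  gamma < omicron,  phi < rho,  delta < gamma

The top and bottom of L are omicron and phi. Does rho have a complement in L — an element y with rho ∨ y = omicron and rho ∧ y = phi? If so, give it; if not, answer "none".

none

For every candidate y, either rho ∨ y ≠ omicron or rho ∧ y ≠ phi; no complement exists.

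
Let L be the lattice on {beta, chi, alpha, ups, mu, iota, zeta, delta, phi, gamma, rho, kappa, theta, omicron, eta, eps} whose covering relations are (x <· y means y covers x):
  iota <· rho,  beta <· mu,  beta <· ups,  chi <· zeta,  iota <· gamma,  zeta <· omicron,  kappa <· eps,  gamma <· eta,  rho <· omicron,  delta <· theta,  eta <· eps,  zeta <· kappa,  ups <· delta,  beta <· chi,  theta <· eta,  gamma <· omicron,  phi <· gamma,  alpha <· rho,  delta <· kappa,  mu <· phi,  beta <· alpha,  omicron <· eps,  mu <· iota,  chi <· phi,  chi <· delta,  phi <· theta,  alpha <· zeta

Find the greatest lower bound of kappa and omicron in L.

zeta

Common lower bounds of {kappa, omicron}: alpha, beta, chi, zeta.
The greatest among these is zeta.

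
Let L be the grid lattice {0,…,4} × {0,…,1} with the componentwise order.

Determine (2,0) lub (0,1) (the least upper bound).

Common upper bounds of {(2,0), (0,1)}: (2,1), (3,1), (4,1).
The least among these is (2,1).

(2,1)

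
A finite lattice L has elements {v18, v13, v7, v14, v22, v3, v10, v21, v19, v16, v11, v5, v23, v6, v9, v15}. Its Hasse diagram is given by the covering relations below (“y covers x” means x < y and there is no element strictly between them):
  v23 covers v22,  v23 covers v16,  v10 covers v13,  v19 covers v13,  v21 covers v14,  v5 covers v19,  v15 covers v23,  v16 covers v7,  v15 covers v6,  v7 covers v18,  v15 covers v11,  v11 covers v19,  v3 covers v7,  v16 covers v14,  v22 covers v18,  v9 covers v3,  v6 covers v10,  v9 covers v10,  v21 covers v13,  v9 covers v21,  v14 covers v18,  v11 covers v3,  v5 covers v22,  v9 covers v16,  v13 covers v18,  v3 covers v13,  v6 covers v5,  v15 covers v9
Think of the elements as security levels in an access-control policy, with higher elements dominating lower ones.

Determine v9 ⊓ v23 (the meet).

Common lower bounds of {v9, v23}: v14, v16, v18, v7.
The greatest among these is v16.

v16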